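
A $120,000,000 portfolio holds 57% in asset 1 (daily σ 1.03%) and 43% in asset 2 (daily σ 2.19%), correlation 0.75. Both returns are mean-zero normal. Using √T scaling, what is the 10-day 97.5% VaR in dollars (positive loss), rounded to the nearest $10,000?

$10,680,000

σ_p = √(0.57²·1.03² + 0.43²·2.19² + 2·0.75·0.57·0.43·1.03·2.19) = 1.436%.
σ_{10d} = 1.436% × √10 = 4.541%.
z(97.5%) = 1.960.
VaR = 1.960 × 4.541% = 8.900%; on $120,000,000 that is $10,680,000.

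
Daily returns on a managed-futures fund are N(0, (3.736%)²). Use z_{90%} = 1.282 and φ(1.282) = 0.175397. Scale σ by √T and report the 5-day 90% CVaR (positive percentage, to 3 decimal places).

14.653%

σ_{5d} = 3.736% × √5 = 8.354%.
ES multiplier = φ(z)/(1−α) = 0.175397/0.1 = 1.754.
ES = 8.354% × 1.754 = 14.653%.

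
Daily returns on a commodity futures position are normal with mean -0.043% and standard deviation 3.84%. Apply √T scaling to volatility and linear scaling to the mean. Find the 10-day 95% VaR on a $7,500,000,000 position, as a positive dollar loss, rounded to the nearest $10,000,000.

At 95%, z = 1.645.
σ_{10d} = 3.84% × √10 = 12.143%; μ_{10d} = 10 × -0.043% = -0.430%.
VaR = −(-0.430%) + 1.645 × 12.143% = 20.405%.
On $7,500,000,000: 0.20405 × $7,500,000,000 = $1,530,375,000.

$1,530,000,000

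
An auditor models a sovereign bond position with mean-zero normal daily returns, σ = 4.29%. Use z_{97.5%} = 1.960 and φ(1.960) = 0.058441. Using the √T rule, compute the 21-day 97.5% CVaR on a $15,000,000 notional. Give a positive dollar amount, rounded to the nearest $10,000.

$6,890,000

σ_{21d} = 4.29% × √21 = 19.659%.
ES multiplier = φ(z)/(1−α) = 0.058441/0.025 = 2.338.
ES = 19.659% × 2.338 = 45.963%; on $15,000,000: $6,894,450.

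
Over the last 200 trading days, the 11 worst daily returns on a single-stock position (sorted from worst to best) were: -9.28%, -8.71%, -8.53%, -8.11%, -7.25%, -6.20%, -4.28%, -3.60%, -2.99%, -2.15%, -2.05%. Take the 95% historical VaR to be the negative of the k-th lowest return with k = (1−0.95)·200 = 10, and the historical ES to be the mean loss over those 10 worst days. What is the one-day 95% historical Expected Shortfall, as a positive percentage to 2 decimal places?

The 10 worst returns sum to -61.10%.
ES = −(-61.10%) / 10 = 6.11%.

6.11%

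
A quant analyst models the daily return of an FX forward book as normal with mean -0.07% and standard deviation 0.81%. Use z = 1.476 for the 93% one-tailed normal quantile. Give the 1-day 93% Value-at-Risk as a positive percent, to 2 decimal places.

1.27%

VaR = −μ + z·σ = −(-0.07%) + 1.476 × 0.81% = 1.266%.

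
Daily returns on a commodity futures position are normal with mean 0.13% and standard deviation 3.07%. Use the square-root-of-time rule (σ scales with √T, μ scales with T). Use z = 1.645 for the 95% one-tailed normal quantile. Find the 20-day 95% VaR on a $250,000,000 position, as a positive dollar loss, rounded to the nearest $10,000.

$49,960,000

σ_{20d} = 3.07% × √20 = 13.729%; μ_{20d} = 20 × 0.13% = 2.600%.
VaR = −(2.600%) + 1.645 × 13.729% = 19.984%.
On $250,000,000: 0.19984 × $250,000,000 = $49,960,000.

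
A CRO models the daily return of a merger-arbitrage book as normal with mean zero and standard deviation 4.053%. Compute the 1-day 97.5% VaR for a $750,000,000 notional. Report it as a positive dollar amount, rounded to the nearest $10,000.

$59,580,000

At 97.5% one-sided, z = 1.960.
VaR = z·σ = 1.960 × 4.053% = 7.944%.
On $750,000,000: 0.07944 × $750,000,000 = $59,580,000.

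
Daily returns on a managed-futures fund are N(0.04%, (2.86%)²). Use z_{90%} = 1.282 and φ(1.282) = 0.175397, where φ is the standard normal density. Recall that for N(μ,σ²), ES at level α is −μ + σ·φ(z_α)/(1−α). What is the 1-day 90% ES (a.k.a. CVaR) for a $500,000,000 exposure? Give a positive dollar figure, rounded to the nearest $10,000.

Tail multiplier: φ(z)/(1−α) = 0.175397 / 0.1 = 1.754.
ES = −(0.04%) + 2.86% × 1.754 = 4.976%.
On $500,000,000: 0.04976 × $500,000,000 = $24,880,000.

$24,880,000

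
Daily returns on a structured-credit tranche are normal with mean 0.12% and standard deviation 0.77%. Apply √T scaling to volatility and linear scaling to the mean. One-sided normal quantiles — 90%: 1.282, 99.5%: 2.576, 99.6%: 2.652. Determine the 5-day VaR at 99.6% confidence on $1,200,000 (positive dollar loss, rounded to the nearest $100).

$47,600

σ_{5d} = 0.77% × √5 = 1.722%; μ_{5d} = 5 × 0.12% = 0.600%.
VaR = −(0.600%) + 2.652 × 1.722% = 3.967%.
On $1,200,000: 0.03967 × $1,200,000 = $47,604.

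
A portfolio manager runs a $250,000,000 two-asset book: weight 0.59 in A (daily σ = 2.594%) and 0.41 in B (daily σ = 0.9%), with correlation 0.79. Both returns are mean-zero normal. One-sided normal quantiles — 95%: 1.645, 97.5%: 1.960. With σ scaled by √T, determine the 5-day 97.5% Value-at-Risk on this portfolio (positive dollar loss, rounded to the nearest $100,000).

σ_p = √(0.59²·2.594² + 0.41²·0.9² + 2·0.79·0.59·0.41·2.594·0.9) = 1.836%.
σ_{5d} = 1.836% × √5 = 4.105%.
VaR = 1.960 × 4.105% = 8.046%; on $250,000,000 that is $20,115,000.

$20,100,000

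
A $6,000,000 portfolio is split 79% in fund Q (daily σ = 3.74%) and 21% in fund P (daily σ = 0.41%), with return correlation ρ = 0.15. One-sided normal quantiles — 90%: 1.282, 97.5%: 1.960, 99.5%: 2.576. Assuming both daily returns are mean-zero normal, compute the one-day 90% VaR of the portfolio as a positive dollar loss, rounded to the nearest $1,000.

σ_p² = 0.79²·3.74² + 0.21²·0.41² + 2·0.15·0.79·0.21·3.74·0.41 = 8.8134 (%²).
σ_p = √8.8134 = 2.969%.
VaR = 1.282 × 2.969% = 3.806%; on $6,000,000 that is $228,360.

$228,000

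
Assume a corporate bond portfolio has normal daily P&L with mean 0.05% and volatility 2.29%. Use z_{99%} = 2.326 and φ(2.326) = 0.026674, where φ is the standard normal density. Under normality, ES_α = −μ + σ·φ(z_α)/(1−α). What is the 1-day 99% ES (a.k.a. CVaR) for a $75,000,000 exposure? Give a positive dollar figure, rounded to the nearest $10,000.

Tail multiplier: φ(z)/(1−α) = 0.026674 / 0.01 = 2.667.
ES = −(0.05%) + 2.29% × 2.667 = 6.057%.
On $75,000,000: 0.06057 × $75,000,000 = $4,542,750.

$4,540,000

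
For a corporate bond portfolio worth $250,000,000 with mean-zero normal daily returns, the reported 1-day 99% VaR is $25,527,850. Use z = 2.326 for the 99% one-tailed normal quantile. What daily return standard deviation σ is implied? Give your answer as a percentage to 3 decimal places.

4.390%

VaR as a fraction: $25,527,850 / $250,000,000 = 10.211%.
σ = VaR / z = 10.211% / 2.326 = 4.390%.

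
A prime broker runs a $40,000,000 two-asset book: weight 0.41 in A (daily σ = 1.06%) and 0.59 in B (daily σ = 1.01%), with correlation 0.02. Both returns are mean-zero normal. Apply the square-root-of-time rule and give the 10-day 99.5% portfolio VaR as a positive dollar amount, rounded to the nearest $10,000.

σ_p = √(0.41²·1.06² + 0.59²·1.01² + 2·0.02·0.41·0.59·1.06·1.01) = 0.745%.
σ_{10d} = 0.745% × √10 = 2.356%.
z(99.5%) = 2.576.
VaR = 2.576 × 2.356% = 6.069%; on $40,000,000 that is $2,427,600.

$2,430,000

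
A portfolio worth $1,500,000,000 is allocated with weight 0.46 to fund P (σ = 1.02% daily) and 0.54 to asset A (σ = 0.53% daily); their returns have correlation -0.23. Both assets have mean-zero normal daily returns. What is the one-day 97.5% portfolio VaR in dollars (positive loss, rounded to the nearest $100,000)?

σ_p² = 0.46²·1.02² + 0.54²·0.53² + 2·-0.23·0.46·0.54·1.02·0.53 = 0.2403 (%²).
σ_p = √0.2403 = 0.490%.
At 97.5%, z = 1.960.
VaR = 1.960 × 0.490% = 0.960%; on $1,500,000,000 that is $14,400,000.

$14,400,000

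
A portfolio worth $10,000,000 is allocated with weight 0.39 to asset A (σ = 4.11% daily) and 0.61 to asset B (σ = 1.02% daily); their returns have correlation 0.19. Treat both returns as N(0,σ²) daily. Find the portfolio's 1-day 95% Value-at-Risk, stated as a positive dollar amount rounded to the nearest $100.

$300,400

σ_p² = 0.39²·4.11² + 0.61²·1.02² + 2·0.19·0.39·0.61·4.11·1.02 = 3.3354 (%²).
σ_p = √3.3354 = 1.826%.
At 95%, z = 1.645.
VaR = 1.645 × 1.826% = 3.004%; on $10,000,000 that is $300,400.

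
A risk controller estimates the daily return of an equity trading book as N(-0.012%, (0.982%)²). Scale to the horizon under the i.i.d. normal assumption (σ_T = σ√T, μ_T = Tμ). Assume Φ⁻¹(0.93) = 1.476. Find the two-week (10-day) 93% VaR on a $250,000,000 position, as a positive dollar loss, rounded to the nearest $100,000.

$11,800,000

σ_{10d} = 0.982% × √10 = 3.105%; μ_{10d} = 10 × -0.012% = -0.120%.
VaR = −(-0.120%) + 1.476 × 3.105% = 4.703%.
On $250,000,000: 0.04703 × $250,000,000 = $11,757,500.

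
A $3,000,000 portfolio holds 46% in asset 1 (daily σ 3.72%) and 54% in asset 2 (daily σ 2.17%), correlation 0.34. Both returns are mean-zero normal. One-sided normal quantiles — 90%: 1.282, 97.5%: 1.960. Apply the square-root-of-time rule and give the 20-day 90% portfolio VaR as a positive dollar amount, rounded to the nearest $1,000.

σ_p = √(0.46²·3.72² + 0.54²·2.17² + 2·0.34·0.46·0.54·3.72·2.17) = 2.380%.
σ_{20d} = 2.380% × √20 = 10.644%.
VaR = 1.282 × 10.644% = 13.646%; on $3,000,000 that is $409,380.

$409,000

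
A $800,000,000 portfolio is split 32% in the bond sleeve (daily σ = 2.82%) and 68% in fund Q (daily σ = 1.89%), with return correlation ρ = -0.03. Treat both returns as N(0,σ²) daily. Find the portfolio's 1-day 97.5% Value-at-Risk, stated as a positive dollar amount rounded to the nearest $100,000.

σ_p² = 0.32²·2.82² + 0.68²·1.89² + 2·-0.03·0.32·0.68·2.82·1.89 = 2.3965 (%²).
σ_p = √2.3965 = 1.548%.
At 97.5%, z = 1.960.
VaR = 1.960 × 1.548% = 3.034%; on $800,000,000 that is $24,272,000.

$24,300,000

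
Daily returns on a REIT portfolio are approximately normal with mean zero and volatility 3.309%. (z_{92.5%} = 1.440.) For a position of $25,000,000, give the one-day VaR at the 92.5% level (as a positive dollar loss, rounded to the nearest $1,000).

VaR = z·σ = 1.440 × 3.309% = 4.765%.
On $25,000,000: 0.04765 × $25,000,000 = $1,191,250.

$1,191,000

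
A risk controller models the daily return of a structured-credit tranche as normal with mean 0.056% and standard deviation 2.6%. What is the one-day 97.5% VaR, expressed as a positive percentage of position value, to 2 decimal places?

5.04%

At 97.5% one-sided, z = 1.960.
VaR = −μ + z·σ = −(0.056%) + 1.960 × 2.6% = 5.040%.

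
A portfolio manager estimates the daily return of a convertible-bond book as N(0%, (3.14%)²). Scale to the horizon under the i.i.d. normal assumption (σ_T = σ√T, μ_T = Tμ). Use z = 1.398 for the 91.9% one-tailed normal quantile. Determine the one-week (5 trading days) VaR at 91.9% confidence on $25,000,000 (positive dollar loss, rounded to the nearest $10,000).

$2,450,000

σ_{5d} = 3.14% × √5 = 7.021%.
VaR = 1.398 × 7.021% = 9.815%.
On $25,000,000: 0.09815 × $25,000,000 = $2,453,750.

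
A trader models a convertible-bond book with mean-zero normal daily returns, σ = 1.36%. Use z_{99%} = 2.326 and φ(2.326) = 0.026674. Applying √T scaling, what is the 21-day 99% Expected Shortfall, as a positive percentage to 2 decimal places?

σ_{21d} = 1.36% × √21 = 6.232%.
ES multiplier = φ(z)/(1−α) = 0.026674/0.01 = 2.667.
ES = 6.232% × 2.667 = 16.621%.

16.62%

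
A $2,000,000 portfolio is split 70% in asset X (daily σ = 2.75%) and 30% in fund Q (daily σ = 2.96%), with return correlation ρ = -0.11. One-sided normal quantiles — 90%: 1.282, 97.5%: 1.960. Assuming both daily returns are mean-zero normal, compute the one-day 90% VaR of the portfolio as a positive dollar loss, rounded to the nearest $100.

σ_p² = 0.7²·2.75² + 0.3²·2.96² + 2·-0.11·0.7·0.3·2.75·2.96 = 4.1181 (%²).
σ_p = √4.1181 = 2.029%.
VaR = 1.282 × 2.029% = 2.601%; on $2,000,000 that is $52,020.

$52,000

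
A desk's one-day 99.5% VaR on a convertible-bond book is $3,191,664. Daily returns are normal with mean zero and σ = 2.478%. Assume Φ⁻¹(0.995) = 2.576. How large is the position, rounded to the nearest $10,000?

$50,000,000

VaR as a fraction of value: z·σ = 2.576 × 2.478% = 6.38333%.
Position = $3,191,664 / 0.0638333 = $50,000,000.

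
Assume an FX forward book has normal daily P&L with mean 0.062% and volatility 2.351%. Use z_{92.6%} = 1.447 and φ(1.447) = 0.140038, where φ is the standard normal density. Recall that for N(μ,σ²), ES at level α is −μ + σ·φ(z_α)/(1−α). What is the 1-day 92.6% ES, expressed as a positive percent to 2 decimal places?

Tail multiplier: φ(z)/(1−α) = 0.140038 / 0.074 = 1.892.
ES = −(0.062%) + 2.351% × 1.892 = 4.386%.

4.39%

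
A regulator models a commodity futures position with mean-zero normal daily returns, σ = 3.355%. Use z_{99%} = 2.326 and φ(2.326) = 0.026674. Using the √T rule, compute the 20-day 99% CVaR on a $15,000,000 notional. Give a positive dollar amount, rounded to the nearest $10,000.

$6,000,000

σ_{20d} = 3.355% × √20 = 15.004%.
ES multiplier = φ(z)/(1−α) = 0.026674/0.01 = 2.667.
ES = 15.004% × 2.667 = 40.016%; on $15,000,000: $6,002,400.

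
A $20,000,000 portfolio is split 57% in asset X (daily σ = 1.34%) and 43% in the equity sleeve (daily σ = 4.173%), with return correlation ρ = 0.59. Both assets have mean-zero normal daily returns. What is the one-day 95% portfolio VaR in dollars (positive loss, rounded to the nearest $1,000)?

σ_p² = 0.57²·1.34² + 0.43²·4.173² + 2·0.59·0.57·0.43·1.34·4.173 = 5.4205 (%²).
σ_p = √5.4205 = 2.328%.
At 95%, z = 1.645.
VaR = 1.645 × 2.328% = 3.830%; on $20,000,000 that is $766,000.

$766,000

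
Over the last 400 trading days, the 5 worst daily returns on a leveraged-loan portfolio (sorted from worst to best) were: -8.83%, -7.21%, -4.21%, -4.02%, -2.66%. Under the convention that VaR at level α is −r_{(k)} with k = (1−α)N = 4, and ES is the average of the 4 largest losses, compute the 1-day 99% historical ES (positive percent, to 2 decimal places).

6.07%

The 4 worst returns sum to -24.27%.
ES = −(-24.27%) / 4 = 6.0675% ≈ 6.07%.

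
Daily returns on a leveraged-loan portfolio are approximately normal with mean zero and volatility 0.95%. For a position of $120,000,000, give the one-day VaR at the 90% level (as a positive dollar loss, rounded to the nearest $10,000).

At 90% one-sided, z = 1.282.
VaR = z·σ = 1.282 × 0.95% = 1.218%.
On $120,000,000: 0.01218 × $120,000,000 = $1,461,600.

$1,460,000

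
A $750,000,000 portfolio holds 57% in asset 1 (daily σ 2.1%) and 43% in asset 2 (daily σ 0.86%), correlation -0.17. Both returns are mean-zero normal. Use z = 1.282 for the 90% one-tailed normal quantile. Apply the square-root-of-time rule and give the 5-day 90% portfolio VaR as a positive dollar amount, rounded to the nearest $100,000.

σ_p = √(0.57²·2.1² + 0.43²·0.86² + 2·-0.17·0.57·0.43·2.1·0.86) = 1.191%.
σ_{5d} = 1.191% × √5 = 2.663%.
VaR = 1.282 × 2.663% = 3.414%; on $750,000,000 that is $25,605,000.

$25,600,000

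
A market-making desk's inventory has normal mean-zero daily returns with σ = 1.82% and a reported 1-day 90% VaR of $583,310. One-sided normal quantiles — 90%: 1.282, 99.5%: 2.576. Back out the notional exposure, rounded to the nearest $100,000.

$25,000,000

VaR as a fraction of value: z·σ = 1.282 × 1.82% = 2.33324%.
Position = $583,310 / 0.0233324 = $25,000,000.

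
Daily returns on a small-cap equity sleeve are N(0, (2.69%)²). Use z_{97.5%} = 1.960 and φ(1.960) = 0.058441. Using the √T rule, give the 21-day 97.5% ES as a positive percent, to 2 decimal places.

σ_{21d} = 2.69% × √21 = 12.327%.
ES multiplier = φ(z)/(1−α) = 0.058441/0.025 = 2.338.
ES = 12.327% × 2.338 = 28.821%.

28.82%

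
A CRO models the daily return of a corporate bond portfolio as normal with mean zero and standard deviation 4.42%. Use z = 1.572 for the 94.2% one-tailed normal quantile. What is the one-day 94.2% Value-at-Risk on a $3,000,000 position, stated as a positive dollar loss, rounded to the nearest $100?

$208,400

VaR = z·σ = 1.572 × 4.42% = 6.948%.
On $3,000,000: 0.06948 × $3,000,000 = $208,440.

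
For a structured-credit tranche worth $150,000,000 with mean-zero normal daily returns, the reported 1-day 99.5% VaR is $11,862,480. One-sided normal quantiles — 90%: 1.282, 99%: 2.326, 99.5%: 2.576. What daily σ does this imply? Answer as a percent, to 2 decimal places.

VaR as a fraction: $11,862,480 / $150,000,000 = 7.908%.
σ = VaR / z = 7.908% / 2.576 = 3.070%.

3.07%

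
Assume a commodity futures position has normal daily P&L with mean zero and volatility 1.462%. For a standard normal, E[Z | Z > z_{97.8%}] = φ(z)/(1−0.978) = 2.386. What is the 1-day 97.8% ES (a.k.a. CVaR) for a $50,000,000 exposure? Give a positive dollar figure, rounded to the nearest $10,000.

ES = 1.462% × 2.386 = 3.488%.
On $50,000,000: 0.03488 × $50,000,000 = $1,744,000.

$1,740,000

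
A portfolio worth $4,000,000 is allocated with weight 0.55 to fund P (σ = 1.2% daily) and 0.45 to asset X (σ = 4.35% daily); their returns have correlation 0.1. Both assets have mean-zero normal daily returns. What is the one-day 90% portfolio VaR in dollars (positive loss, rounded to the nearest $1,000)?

$109,000

σ_p² = 0.55²·1.2² + 0.45²·4.35² + 2·0.1·0.55·0.45·1.2·4.35 = 4.5258 (%²).
σ_p = √4.5258 = 2.127%.
At 90%, z = 1.282.
VaR = 1.282 × 2.127% = 2.727%; on $4,000,000 that is $109,080.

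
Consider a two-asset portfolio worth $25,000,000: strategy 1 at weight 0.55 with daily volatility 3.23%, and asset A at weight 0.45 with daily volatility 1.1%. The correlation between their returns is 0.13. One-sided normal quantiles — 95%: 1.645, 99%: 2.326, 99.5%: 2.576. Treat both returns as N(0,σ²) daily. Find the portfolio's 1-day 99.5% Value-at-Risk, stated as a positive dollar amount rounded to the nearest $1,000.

$1,227,000

σ_p² = 0.55²·3.23² + 0.45²·1.1² + 2·0.13·0.55·0.45·3.23·1.1 = 3.6296 (%²).
σ_p = √3.6296 = 1.905%.
VaR = 2.576 × 1.905% = 4.907%; on $25,000,000 that is $1,226,750.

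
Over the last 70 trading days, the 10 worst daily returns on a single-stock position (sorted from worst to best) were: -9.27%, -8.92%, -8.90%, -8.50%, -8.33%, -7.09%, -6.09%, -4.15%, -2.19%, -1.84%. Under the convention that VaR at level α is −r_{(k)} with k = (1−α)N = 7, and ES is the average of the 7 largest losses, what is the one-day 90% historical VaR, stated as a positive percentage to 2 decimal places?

k = 7; the 7th lowest return is -6.09%, so VaR = 6.09%.

6.09%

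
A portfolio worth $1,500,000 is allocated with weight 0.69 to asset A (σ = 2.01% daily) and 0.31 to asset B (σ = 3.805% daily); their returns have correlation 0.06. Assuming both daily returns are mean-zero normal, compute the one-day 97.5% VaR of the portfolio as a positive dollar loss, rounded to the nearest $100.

σ_p² = 0.69²·2.01² + 0.31²·3.805² + 2·0.06·0.69·0.31·2.01·3.805 = 3.5111 (%²).
σ_p = √3.5111 = 1.874%.
At 97.5%, z = 1.960.
VaR = 1.960 × 1.874% = 3.673%; on $1,500,000 that is $55,095.

$55,100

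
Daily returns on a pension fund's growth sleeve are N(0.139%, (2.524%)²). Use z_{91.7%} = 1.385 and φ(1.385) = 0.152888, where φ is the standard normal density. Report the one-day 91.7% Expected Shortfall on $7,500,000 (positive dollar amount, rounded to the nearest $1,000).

$338,000

Tail multiplier: φ(z)/(1−α) = 0.152888 / 0.083 = 1.842.
ES = −(0.139%) + 2.524% × 1.842 = 4.510%.
On $7,500,000: 0.04510 × $7,500,000 = $338,250.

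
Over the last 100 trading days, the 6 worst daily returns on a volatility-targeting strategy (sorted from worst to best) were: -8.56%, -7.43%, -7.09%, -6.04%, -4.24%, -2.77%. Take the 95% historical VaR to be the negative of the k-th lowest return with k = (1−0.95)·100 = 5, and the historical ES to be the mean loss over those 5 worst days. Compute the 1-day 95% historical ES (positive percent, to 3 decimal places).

6.672%

The 5 worst returns sum to -33.36%.
ES = −(-33.36%) / 5 = 6.672%.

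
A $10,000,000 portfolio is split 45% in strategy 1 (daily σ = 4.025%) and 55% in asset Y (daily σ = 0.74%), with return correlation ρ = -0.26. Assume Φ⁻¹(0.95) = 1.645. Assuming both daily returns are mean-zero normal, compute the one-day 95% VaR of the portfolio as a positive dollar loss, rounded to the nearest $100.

σ_p² = 0.45²·4.025² + 0.55²·0.74² + 2·-0.26·0.45·0.55·4.025·0.74 = 3.0629 (%²).
σ_p = √3.0629 = 1.750%.
VaR = 1.645 × 1.750% = 2.879%; on $10,000,000 that is $287,900.

$287,900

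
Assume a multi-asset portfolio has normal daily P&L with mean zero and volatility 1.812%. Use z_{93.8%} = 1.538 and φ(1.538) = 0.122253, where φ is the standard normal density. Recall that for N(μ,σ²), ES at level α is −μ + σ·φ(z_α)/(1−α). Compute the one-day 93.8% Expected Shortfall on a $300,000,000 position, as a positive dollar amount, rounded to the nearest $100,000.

Tail multiplier: φ(z)/(1−α) = 0.122253 / 0.062 = 1.972.
ES = 1.812% × 1.972 = 3.573%.
On $300,000,000: 0.03573 × $300,000,000 = $10,719,000.

$10,700,000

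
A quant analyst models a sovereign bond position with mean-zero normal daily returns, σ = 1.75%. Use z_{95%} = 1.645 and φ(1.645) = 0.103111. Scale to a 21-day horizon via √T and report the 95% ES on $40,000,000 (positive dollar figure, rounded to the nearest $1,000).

$6,615,000

σ_{21d} = 1.75% × √21 = 8.020%.
ES multiplier = φ(z)/(1−α) = 0.103111/0.05 = 2.062.
ES = 8.020% × 2.062 = 16.537%; on $40,000,000: $6,614,800.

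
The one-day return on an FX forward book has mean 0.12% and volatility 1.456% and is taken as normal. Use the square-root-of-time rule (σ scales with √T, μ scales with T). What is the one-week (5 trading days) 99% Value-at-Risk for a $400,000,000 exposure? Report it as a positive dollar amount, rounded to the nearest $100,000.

$27,900,000

At 99%, z = 2.326.
σ_{5d} = 1.456% × √5 = 3.256%; μ_{5d} = 5 × 0.12% = 0.600%.
VaR = −(0.600%) + 2.326 × 3.256% = 6.973%.
On $400,000,000: 0.06973 × $400,000,000 = $27,892,000.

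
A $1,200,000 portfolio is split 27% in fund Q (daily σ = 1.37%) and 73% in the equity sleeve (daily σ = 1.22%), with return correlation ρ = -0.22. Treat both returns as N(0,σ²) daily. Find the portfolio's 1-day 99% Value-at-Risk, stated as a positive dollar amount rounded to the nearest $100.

$24,700

σ_p² = 0.27²·1.37² + 0.73²·1.22² + 2·-0.22·0.27·0.73·1.37·1.22 = 0.7850 (%²).
σ_p = √0.7850 = 0.886%.
At 99%, z = 2.326.
VaR = 2.326 × 0.886% = 2.061%; on $1,200,000 that is $24,732.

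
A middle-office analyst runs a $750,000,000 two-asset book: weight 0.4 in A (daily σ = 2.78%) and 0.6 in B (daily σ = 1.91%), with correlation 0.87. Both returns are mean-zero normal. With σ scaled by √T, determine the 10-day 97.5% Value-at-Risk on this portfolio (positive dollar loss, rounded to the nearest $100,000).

$101,500,000

σ_p = √(0.4²·2.78² + 0.6²·1.91² + 2·0.87·0.4·0.6·2.78·1.91) = 2.183%.
σ_{10d} = 2.183% × √10 = 6.903%.
z(97.5%) = 1.960.
VaR = 1.960 × 6.903% = 13.530%; on $750,000,000 that is $101,475,000.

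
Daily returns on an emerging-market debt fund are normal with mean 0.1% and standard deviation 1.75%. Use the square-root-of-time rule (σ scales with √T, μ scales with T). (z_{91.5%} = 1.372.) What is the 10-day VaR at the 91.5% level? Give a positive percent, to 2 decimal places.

σ_{10d} = 1.75% × √10 = 5.534%; μ_{10d} = 10 × 0.1% = 1.000%.
VaR = −(1.000%) + 1.372 × 5.534% = 6.593%.

6.59%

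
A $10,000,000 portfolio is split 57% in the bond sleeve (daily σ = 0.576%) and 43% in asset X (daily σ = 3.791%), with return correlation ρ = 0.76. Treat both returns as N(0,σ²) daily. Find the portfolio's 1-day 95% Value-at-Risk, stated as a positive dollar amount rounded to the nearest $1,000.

$311,000

σ_p² = 0.57²·0.576² + 0.43²·3.791² + 2·0.76·0.57·0.43·0.576·3.791 = 3.5786 (%²).
σ_p = √3.5786 = 1.892%.
At 95%, z = 1.645.
VaR = 1.645 × 1.892% = 3.112%; on $10,000,000 that is $311,200.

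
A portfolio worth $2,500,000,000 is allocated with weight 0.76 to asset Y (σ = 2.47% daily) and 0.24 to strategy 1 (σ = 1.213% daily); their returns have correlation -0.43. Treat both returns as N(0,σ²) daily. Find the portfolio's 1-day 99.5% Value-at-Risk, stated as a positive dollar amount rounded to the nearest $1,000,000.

$114,000,000

σ_p² = 0.76²·2.47² + 0.24²·1.213² + 2·-0.43·0.76·0.24·2.47·1.213 = 3.1386 (%²).
σ_p = √3.1386 = 1.772%.
At 99.5%, z = 2.576.
VaR = 2.576 × 1.772% = 4.565%; on $2,500,000,000 that is $114,125,000.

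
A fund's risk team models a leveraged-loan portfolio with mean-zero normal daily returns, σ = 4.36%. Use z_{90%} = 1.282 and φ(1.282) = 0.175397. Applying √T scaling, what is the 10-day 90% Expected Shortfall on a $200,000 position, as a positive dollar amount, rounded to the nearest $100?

σ_{10d} = 4.36% × √10 = 13.788%.
ES multiplier = φ(z)/(1−α) = 0.175397/0.1 = 1.754.
ES = 13.788% × 1.754 = 24.184%; on $200,000: $48,368.

$48,400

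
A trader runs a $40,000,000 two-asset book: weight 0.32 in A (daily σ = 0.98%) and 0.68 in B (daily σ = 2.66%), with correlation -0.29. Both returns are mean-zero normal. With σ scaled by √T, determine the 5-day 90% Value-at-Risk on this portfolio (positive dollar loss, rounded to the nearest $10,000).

$2,000,000

σ_p = √(0.32²·0.98² + 0.68²·2.66² + 2·-0.29·0.32·0.68·0.98·2.66) = 1.744%.
σ_{5d} = 1.744% × √5 = 3.900%.
z(90%) = 1.282.
VaR = 1.282 × 3.900% = 5.000%; on $40,000,000 that is $2,000,000.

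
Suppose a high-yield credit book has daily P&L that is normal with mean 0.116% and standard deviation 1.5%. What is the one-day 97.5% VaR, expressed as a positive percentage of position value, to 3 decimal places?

At 97.5% one-sided, z = 1.960.
VaR = −μ + z·σ = −(0.116%) + 1.960 × 1.5% = 2.824%.

2.824%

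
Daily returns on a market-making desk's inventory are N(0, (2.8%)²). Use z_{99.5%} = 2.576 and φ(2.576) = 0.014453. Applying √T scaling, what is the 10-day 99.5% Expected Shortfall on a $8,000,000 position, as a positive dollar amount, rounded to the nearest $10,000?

σ_{10d} = 2.8% × √10 = 8.854%.
ES multiplier = φ(z)/(1−α) = 0.014453/0.005 = 2.891.
ES = 8.854% × 2.891 = 25.597%; on $8,000,000: $2,047,760.

$2,050,000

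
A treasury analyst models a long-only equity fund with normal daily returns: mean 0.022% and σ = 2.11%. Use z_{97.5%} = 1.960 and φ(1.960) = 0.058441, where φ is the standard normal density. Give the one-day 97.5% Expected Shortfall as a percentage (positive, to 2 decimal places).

4.91%

Tail multiplier: φ(z)/(1−α) = 0.058441 / 0.025 = 2.338.
ES = −(0.022%) + 2.11% × 2.338 = 4.911%.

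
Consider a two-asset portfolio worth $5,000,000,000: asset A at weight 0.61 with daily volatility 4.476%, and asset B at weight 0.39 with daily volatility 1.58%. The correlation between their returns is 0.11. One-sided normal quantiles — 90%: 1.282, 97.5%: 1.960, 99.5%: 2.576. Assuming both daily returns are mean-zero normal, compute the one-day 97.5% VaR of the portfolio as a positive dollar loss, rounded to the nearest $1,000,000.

$281,000,000

σ_p² = 0.61²·4.476² + 0.39²·1.58² + 2·0.11·0.61·0.39·4.476·1.58 = 8.2047 (%²).
σ_p = √8.2047 = 2.864%.
VaR = 1.960 × 2.864% = 5.613%; on $5,000,000,000 that is $280,650,000.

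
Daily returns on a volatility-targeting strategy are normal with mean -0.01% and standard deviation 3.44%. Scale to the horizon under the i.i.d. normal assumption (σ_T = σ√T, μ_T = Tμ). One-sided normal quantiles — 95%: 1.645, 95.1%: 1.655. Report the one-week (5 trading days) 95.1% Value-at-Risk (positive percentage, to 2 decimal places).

σ_{5d} = 3.44% × √5 = 7.692%; μ_{5d} = 5 × -0.01% = -0.050%.
VaR = −(-0.050%) + 1.655 × 7.692% = 12.780%.

12.78%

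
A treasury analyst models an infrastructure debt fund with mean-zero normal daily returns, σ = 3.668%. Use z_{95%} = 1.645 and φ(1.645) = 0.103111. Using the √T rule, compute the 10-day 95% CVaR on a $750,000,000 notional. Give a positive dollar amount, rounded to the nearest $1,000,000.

σ_{10d} = 3.668% × √10 = 11.599%.
ES multiplier = φ(z)/(1−α) = 0.103111/0.05 = 2.062.
ES = 11.599% × 2.062 = 23.917%; on $750,000,000: $179,377,500.

$179,000,000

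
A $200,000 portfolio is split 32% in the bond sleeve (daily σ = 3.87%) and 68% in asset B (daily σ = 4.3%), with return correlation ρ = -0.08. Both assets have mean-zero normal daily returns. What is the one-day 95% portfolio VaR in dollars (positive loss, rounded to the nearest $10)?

$10,140

σ_p² = 0.32²·3.87² + 0.68²·4.3² + 2·-0.08·0.32·0.68·3.87·4.3 = 9.5040 (%²).
σ_p = √9.5040 = 3.083%.
At 95%, z = 1.645.
VaR = 1.645 × 3.083% = 5.072%; on $200,000 that is $10,144.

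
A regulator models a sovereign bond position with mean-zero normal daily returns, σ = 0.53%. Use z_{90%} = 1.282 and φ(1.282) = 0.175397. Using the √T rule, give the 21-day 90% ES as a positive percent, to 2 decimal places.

4.26%

σ_{21d} = 0.53% × √21 = 2.429%.
ES multiplier = φ(z)/(1−α) = 0.175397/0.1 = 1.754.
ES = 2.429% × 1.754 = 4.260%.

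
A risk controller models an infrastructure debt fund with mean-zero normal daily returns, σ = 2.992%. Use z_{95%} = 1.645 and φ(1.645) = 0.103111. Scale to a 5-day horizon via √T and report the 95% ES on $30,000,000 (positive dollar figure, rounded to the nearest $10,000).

$4,140,000

σ_{5d} = 2.992% × √5 = 6.690%.
ES multiplier = φ(z)/(1−α) = 0.103111/0.05 = 2.062.
ES = 6.690% × 2.062 = 13.795%; on $30,000,000: $4,138,500.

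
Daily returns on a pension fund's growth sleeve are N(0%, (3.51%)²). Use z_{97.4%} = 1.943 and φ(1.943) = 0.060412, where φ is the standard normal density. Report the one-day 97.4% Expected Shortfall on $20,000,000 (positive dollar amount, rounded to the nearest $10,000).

$1,630,000

Tail multiplier: φ(z)/(1−α) = 0.060412 / 0.026 = 2.324.
ES = 3.51% × 2.324 = 8.157%.
On $20,000,000: 0.08157 × $20,000,000 = $1,631,400.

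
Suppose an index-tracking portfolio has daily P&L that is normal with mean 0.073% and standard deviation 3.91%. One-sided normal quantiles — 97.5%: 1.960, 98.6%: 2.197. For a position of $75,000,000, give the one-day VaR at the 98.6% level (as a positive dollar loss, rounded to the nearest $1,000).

VaR = −μ + z·σ = −(0.073%) + 2.197 × 3.91% = 8.517%.
On $75,000,000: 0.08517 × $75,000,000 = $6,387,750.

$6,388,000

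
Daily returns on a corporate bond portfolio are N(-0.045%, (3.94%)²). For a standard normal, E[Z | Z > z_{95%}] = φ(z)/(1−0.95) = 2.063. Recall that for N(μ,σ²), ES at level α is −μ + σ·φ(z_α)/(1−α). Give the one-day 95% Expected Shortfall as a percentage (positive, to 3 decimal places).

8.173%

ES = −(-0.045%) + 3.94% × 2.063 = 8.173%.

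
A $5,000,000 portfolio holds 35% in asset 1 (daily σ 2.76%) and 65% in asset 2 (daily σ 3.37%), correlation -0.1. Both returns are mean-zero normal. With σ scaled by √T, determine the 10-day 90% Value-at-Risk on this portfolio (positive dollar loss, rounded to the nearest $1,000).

$467,000

σ_p = √(0.35²·2.76² + 0.65²·3.37² + 2·-0.1·0.35·0.65·2.76·3.37) = 2.304%.
σ_{10d} = 2.304% × √10 = 7.286%.
z(90%) = 1.282.
VaR = 1.282 × 7.286% = 9.341%; on $5,000,000 that is $467,050.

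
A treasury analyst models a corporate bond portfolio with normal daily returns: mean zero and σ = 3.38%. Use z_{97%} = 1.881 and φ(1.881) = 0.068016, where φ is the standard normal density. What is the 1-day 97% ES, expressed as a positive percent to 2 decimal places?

Tail multiplier: φ(z)/(1−α) = 0.068016 / 0.03 = 2.267.
ES = 3.38% × 2.267 = 7.662%.

7.66%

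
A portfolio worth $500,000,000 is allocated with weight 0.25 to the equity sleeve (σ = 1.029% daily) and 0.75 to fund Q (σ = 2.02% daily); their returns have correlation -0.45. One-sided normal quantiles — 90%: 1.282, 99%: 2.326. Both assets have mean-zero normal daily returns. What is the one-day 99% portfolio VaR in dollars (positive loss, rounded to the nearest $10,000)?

σ_p² = 0.25²·1.029² + 0.75²·2.02² + 2·-0.45·0.25·0.75·1.029·2.02 = 2.0106 (%²).
σ_p = √2.0106 = 1.418%.
VaR = 2.326 × 1.418% = 3.298%; on $500,000,000 that is $16,490,000.

$16,490,000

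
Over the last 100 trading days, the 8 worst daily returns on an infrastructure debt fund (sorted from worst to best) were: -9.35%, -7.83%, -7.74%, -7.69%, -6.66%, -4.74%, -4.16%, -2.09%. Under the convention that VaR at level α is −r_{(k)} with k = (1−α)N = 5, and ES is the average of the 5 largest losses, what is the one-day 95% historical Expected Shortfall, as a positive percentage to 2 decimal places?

The 5 worst returns sum to -39.27%.
ES = −(-39.27%) / 5 = 7.854% ≈ 7.85%.

7.85%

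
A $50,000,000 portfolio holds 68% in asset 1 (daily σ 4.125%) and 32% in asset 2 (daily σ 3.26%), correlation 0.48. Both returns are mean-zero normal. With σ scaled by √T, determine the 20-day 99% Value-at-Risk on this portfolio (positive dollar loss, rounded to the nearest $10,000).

σ_p = √(0.68²·4.125² + 0.32²·3.26² + 2·0.48·0.68·0.32·4.125·3.26) = 3.430%.
σ_{20d} = 3.430% × √20 = 15.339%.
z(99%) = 2.326.
VaR = 2.326 × 15.339% = 35.679%; on $50,000,000 that is $17,839,500.

$17,840,000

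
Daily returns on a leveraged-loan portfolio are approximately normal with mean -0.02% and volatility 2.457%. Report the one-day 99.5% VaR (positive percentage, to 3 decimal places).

At 99.5% one-sided, z = 2.576.
VaR = −μ + z·σ = −(-0.02%) + 2.576 × 2.457% = 6.349%.

6.349%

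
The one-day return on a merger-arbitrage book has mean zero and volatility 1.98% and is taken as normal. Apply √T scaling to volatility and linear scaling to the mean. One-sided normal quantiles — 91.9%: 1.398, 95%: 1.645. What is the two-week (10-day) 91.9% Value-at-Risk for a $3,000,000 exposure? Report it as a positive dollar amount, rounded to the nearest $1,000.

σ_{10d} = 1.98% × √10 = 6.261%.
VaR = 1.398 × 6.261% = 8.753%.
On $3,000,000: 0.08753 × $3,000,000 = $262,590.

$263,000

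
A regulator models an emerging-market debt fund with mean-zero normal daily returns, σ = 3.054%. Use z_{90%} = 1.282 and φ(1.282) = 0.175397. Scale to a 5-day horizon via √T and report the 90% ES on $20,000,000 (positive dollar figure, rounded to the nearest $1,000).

$2,396,000

σ_{5d} = 3.054% × √5 = 6.829%.
ES multiplier = φ(z)/(1−α) = 0.175397/0.1 = 1.754.
ES = 6.829% × 1.754 = 11.978%; on $20,000,000: $2,395,600.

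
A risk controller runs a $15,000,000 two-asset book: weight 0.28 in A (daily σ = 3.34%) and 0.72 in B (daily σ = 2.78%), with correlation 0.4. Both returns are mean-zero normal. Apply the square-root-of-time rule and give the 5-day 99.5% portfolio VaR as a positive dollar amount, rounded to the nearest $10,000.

$2,180,000

σ_p = √(0.28²·3.34² + 0.72²·2.78² + 2·0.4·0.28·0.72·3.34·2.78) = 2.526%.
σ_{5d} = 2.526% × √5 = 5.648%.
z(99.5%) = 2.576.
VaR = 2.576 × 5.648% = 14.549%; on $15,000,000 that is $2,182,350.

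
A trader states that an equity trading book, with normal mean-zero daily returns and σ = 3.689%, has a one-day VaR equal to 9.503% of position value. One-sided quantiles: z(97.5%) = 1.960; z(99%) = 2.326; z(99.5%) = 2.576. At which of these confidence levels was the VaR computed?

Implied z = VaR/σ = 9.503 / 3.689 = 2.576.
This matches z(99.5%) = 2.576.

99.5%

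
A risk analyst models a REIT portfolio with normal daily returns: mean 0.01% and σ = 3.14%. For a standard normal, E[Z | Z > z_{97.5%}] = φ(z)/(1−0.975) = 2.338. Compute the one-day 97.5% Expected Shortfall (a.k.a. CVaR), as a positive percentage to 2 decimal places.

ES = −(0.01%) + 3.14% × 2.338 = 7.331%.

7.33%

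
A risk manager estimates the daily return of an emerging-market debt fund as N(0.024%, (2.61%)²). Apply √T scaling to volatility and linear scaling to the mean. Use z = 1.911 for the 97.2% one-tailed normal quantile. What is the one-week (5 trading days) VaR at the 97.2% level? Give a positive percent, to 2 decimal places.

σ_{5d} = 2.61% × √5 = 5.836%; μ_{5d} = 5 × 0.024% = 0.120%.
VaR = −(0.120%) + 1.911 × 5.836% = 11.033%.

11.03%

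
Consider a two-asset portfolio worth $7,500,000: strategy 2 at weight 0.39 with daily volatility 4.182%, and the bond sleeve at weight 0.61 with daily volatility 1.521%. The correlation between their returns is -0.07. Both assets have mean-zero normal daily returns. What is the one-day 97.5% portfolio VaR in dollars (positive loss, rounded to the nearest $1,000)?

σ_p² = 0.39²·4.182² + 0.61²·1.521² + 2·-0.07·0.39·0.61·4.182·1.521 = 3.3091 (%²).
σ_p = √3.3091 = 1.819%.
At 97.5%, z = 1.960.
VaR = 1.960 × 1.819% = 3.565%; on $7,500,000 that is $267,375.

$267,000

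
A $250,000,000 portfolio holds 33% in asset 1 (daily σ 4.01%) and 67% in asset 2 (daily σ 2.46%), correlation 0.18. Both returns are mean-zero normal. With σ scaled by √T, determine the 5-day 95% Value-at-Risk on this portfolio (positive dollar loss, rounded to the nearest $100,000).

σ_p = √(0.33²·4.01² + 0.67²·2.46² + 2·0.18·0.33·0.67·4.01·2.46) = 2.292%.
σ_{5d} = 2.292% × √5 = 5.125%.
z(95%) = 1.645.
VaR = 1.645 × 5.125% = 8.431%; on $250,000,000 that is $21,077,500.

$21,100,000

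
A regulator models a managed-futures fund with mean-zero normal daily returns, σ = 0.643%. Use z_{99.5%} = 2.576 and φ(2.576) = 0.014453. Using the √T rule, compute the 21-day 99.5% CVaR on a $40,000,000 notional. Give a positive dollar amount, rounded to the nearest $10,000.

σ_{21d} = 0.643% × √21 = 2.947%.
ES multiplier = φ(z)/(1−α) = 0.014453/0.005 = 2.891.
ES = 2.947% × 2.891 = 8.520%; on $40,000,000: $3,408,000.

$3,410,000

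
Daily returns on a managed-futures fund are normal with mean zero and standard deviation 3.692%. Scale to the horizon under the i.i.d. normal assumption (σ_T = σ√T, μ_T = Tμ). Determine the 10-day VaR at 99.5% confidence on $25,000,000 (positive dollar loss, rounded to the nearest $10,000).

At 99.5%, z = 2.576.
σ_{10d} = 3.692% × √10 = 11.675%.
VaR = 2.576 × 11.675% = 30.075%.
On $25,000,000: 0.30075 × $25,000,000 = $7,518,750.

$7,520,000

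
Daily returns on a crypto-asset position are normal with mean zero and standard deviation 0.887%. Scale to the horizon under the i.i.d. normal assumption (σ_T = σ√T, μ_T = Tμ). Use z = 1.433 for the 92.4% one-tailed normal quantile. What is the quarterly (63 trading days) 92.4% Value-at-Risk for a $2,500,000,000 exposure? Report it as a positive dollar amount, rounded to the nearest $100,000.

σ_{63d} = 0.887% × √63 = 7.040%.
VaR = 1.433 × 7.040% = 10.088%.
On $2,500,000,000: 0.10088 × $2,500,000,000 = $252,200,000.

$252,200,000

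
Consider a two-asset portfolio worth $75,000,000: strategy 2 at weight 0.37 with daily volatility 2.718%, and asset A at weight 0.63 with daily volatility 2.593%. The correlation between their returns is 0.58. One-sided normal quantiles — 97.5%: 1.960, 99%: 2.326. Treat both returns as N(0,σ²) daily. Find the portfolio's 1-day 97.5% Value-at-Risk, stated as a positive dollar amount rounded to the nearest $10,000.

$3,470,000

σ_p² = 0.37²·2.718² + 0.63²·2.593² + 2·0.58·0.37·0.63·2.718·2.593 = 5.5857 (%²).
σ_p = √5.5857 = 2.363%.
VaR = 1.960 × 2.363% = 4.631%; on $75,000,000 that is $3,473,250.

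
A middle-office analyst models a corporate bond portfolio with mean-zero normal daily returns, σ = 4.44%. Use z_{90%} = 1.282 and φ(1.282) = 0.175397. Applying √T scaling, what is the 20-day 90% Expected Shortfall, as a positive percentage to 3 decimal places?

34.827%

σ_{20d} = 4.44% × √20 = 19.856%.
ES multiplier = φ(z)/(1−α) = 0.175397/0.1 = 1.754.
ES = 19.856% × 1.754 = 34.827%.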